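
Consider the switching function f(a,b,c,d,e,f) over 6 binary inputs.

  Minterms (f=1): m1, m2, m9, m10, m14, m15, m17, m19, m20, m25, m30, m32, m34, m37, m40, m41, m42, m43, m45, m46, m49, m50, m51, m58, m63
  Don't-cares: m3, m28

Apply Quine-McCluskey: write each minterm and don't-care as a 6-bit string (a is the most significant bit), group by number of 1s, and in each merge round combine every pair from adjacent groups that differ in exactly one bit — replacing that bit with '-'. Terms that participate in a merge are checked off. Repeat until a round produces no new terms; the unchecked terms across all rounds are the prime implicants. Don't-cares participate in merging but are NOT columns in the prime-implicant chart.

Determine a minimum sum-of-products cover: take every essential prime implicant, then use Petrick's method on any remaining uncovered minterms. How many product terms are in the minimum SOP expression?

12

Round 0: 000001✓ 000010✓ 000011✓ 001001✓ 001010✓ 001110✓ 001111✓ 010001✓ 010011✓ 010100✓ 011001✓ 011100✓ 011110✓ 100000✓ 100010✓ 100101✓ 101000✓ 101001✓ 101010✓ 101011✓ 101101✓ 101110✓ 110001✓ 110010✓ 110011✓ 111010✓ 111111
Round 1: -00010✓ -01001 -01010✓ -01110✓ -10001✓ -10011✓ 0-0001✓ 0-0011✓ 0-1001✓ 0-1110 00-001✓ 00-010✓ 0000-1✓ 00001- 001-10✓ 00111- 01-001✓ 01-100 0100-1✓ 0111-0 1-0010✓ 1-1010✓ 10-000✓ 10-010✓ 10-101 1000-0✓ 101-01 101-10✓ 1010-0✓ 1010-1✓ 10100-✓ 10101-✓ 11-010✓ 1100-1✓ 11001-
Round 2: -0-010 -01-10 -100-1 0--001 0-00-1 1--010 10-0-0 1010--
PIs = {-0-010, -01-10, -01001, -100-1, 0--001, 0-00-1, 0-1110, 00001-, 00111-, 01-100, 0111-0, 1--010, 10-0-0, 10-101, 101-01, 1010--, 11001-, 111111}
Coverage chart:
  m1: 0--001,0-00-1
  m2: -0-010,00001-
  m9: -01001,0--001
  m10: -0-010,-01-10
  m14: -01-10,0-1110,00111-
  m15: 00111- ←essential
  m17: -100-1,0--001,0-00-1
  m19: -100-1,0-00-1
  m20: 01-100 ←essential
  m25: 0--001 ←essential
  m30: 0-1110,0111-0
  m32: 10-0-0 ←essential
  m34: -0-010,1--010,10-0-0
  m37: 10-101 ←essential
  m40: 10-0-0,1010--
  m41: -01001,101-01,1010--
  m42: -0-010,-01-10,1--010,10-0-0,1010--
  m43: 1010-- ←essential
  m45: 10-101,101-01
  m46: -01-10 ←essential
  m49: -100-1 ←essential
  m50: 1--010,11001-
  m51: -100-1,11001-
  m58: 1--010 ←essential
  m63: 111111 ←essential
Essential: -01-10, -100-1, 0--001, 00111-, 01-100, 1--010, 10-0-0, 10-101, 1010--, 111111
Petrick residual → -0-010, 0-1110
Min cover (12 terms): b'd'ef' + b'cef' + bc'd'f + a'd'e'f + a'cdef' + a'b'cde + a'bde'f' + ad'ef' + ab'd'f' + ab'de'f + ab'cd' + abcdef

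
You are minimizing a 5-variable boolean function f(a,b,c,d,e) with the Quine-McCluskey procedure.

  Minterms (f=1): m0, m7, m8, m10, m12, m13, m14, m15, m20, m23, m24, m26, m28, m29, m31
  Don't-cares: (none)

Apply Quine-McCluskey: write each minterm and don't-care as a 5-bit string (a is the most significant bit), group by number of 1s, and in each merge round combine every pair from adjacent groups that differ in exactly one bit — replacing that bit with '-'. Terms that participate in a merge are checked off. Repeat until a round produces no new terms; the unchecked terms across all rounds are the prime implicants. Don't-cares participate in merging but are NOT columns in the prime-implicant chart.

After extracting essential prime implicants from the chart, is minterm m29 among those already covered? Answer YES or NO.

[col 0] 00000*, 00111*, 01000*, 01010*, 01100*, 01101*, 01110*, 01111*, 10100*, 10111*, 11000*, 11010*, 11100*, 11101*, 11111*
[col 1] -0111*, -1000*, -1010*, -1100*, -1101*, -1111*, 0-000, 0-111*, 01-00*, 01-10*, 010-0*, 011-0*, 011-1*, 0110-*, 0111-*, 1-100, 1-111*, 11-00*, 110-0*, 111-1*, 1110-*
[col 2] --111, -1-00, -10-0, -11-1, -110-, 01--0, 011--
Prime implicants: --111, -1-00, -10-0, -11-1, -110-, 0-000, 01--0, 011--, 1-100
PI chart (minterm → PIs covering it):
  0 | 0-000  (sole → essential)
  7 | --111  (sole → essential)
  8 | -1-00,-10-0,0-000,01--0
  10 | -10-0,01--0
  12 | -1-00,-110-,01--0,011--
  13 | -11-1,-110-,011--
  14 | 01--0,011--
  15 | --111,-11-1,011--
  20 | 1-100  (sole → essential)
  23 | --111  (sole → essential)
  24 | -1-00,-10-0
  26 | -10-0  (sole → essential)
  28 | -1-00,-110-,1-100
  29 | -11-1,-110-
  31 | --111,-11-1
Essential prime implicants: --111, -10-0, 0-000, 1-100

NO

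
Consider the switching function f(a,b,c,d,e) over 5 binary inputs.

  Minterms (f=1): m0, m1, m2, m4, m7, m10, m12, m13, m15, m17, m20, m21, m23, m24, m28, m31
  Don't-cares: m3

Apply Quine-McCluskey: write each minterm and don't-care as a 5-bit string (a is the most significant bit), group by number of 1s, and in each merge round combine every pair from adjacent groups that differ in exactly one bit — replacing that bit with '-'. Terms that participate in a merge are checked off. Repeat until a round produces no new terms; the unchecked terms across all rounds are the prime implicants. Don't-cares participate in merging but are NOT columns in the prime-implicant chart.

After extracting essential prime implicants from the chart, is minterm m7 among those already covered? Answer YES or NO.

size-2^0 implicants → 00000(✓)  00001(✓)  00010(✓)  00011(✓)  00100(✓)  00111(✓)  01010(✓)  01100(✓)  01101(✓)  01111(✓)  10001(✓)  10100(✓)  10101(✓)  10111(✓)  11000(✓)  11100(✓)  11111(✓)
size-2^1 implicants → -0001  -0100(✓)  -0111(✓)  -1100(✓)  -1111(✓)  0-010  0-100(✓)  0-111(✓)  00-00  00-11  000-0(✓)  000-1(✓)  0000-(✓)  0001-(✓)  011-1  0110-  1-100(✓)  1-111(✓)  10-01  101-1  1010-  11-00
size-2^2 implicants → --100  --111  000--
Unchecked terms (primes): --100, --111, -0001, 0-010, 00-00, 00-11, 000--, 011-1, 0110-, 10-01, 101-1, 1010-, 11-00
Minterm coverage:
  m0 ⊆ 00-00,000--
  m1 ⊆ -0001,000--
  m2 ⊆ 0-010,000--
  m4 ⊆ --100,00-00
  m7 ⊆ --111,00-11
  m10 ⊆ 0-010 [E]
  m12 ⊆ --100,0110-
  m13 ⊆ 011-1,0110-
  m15 ⊆ --111,011-1
  m17 ⊆ -0001,10-01
  m20 ⊆ --100,1010-
  m21 ⊆ 10-01,101-1,1010-
  m23 ⊆ --111,101-1
  m24 ⊆ 11-00 [E]
  m28 ⊆ --100,11-00
  m31 ⊆ --111 [E]
E = {--111, 0-010, 11-00}

YES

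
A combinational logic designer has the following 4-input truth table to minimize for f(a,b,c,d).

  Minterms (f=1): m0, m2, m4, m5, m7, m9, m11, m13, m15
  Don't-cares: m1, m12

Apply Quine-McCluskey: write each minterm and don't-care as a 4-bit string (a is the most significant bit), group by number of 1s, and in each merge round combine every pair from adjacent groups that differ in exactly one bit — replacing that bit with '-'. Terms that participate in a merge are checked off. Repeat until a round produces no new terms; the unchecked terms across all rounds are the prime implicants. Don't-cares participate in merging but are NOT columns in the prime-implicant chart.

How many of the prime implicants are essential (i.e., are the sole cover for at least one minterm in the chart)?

[col 0] 0000*, 0001*, 0010*, 0100*, 0101*, 0111*, 1001*, 1011*, 1100*, 1101*, 1111*
[col 1] -001*, -100*, -101*, -111*, 0-00*, 0-01*, 00-0, 000-*, 01-1*, 010-*, 1-01*, 1-11*, 10-1*, 11-1*, 110-*
[col 2] --01, -1-1, -10-, 0-0-, 1--1
Prime implicants: --01, -1-1, -10-, 0-0-, 00-0, 1--1
PI chart (minterm → PIs covering it):
  0 | 0-0-,00-0
  2 | 00-0  (sole → essential)
  4 | -10-,0-0-
  5 | --01,-1-1,-10-,0-0-
  7 | -1-1  (sole → essential)
  9 | --01,1--1
  11 | 1--1  (sole → essential)
  13 | --01,-1-1,-10-,1--1
  15 | -1-1,1--1
Essential prime implicants: -1-1, 00-0, 1--1

3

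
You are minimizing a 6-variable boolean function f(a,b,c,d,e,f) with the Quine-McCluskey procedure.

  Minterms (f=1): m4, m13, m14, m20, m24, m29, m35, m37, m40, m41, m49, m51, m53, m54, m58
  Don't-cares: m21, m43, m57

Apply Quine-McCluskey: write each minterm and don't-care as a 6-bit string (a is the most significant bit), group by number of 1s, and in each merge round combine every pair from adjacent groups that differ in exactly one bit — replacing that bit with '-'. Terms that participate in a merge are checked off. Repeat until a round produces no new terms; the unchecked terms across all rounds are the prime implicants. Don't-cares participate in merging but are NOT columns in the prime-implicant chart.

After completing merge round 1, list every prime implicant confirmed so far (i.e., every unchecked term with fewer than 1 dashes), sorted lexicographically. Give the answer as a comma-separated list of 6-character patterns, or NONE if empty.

size-2^0 implicants → 000100(✓)  001101(✓)  001110  010100(✓)  010101(✓)  011000  011101(✓)  100011(✓)  100101(✓)  101000(✓)  101001(✓)  101011(✓)  110001(✓)  110011(✓)  110101(✓)  110110  111001(✓)  111010
size-2^1 implicants → -10101  0-0100  0-1101  01-101  01010-  1-0011  1-0101  1-1001  10-011  1010-1  10100-  11-001  110-01  1100-1
Unchecked terms (primes): -10101, 0-0100, 0-1101, 001110, 01-101, 01010-, 011000, 1-0011, 1-0101, 1-1001, 10-011, 1010-1, 10100-, 11-001, 110-01, 1100-1, 110110, 111010

001110, 011000, 110110, 111010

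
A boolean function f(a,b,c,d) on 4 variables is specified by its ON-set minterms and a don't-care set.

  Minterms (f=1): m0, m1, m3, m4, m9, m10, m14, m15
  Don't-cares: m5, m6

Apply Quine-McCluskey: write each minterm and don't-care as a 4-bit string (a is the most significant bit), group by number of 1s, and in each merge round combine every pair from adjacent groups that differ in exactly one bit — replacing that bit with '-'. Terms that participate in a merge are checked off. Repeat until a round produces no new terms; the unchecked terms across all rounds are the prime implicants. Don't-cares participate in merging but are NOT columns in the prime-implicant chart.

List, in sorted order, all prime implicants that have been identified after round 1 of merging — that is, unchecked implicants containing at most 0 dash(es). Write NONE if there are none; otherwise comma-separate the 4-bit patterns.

NONE

Round 0: 0000✓ 0001✓ 0011✓ 0100✓ 0101✓ 0110✓ 1001✓ 1010✓ 1110✓ 1111✓
Round 1: -001 -110 0-00✓ 0-01✓ 00-1 000-✓ 01-0 010-✓ 1-10 111-
Round 2: 0-0-
PIs = {-001, -110, 0-0-, 00-1, 01-0, 1-10, 111-}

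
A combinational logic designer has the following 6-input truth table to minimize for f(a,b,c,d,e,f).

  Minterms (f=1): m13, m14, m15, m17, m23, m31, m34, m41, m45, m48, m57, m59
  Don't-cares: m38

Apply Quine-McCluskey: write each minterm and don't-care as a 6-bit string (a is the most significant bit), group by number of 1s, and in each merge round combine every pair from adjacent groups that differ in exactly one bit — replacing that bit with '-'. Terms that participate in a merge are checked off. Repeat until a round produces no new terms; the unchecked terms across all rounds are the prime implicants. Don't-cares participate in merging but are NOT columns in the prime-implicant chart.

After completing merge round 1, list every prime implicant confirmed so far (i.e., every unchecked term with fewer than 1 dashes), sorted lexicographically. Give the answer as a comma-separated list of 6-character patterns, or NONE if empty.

010001, 110000

[col 0] 001101*, 001110*, 001111*, 010001, 010111*, 011111*, 100010*, 100110*, 101001*, 101101*, 110000, 111001*, 111011*
[col 1] -01101, 0-1111, 0011-1, 00111-, 01-111, 1-1001, 100-10, 101-01, 1110-1
Prime implicants: -01101, 0-1111, 0011-1, 00111-, 01-111, 010001, 1-1001, 100-10, 101-01, 110000, 1110-1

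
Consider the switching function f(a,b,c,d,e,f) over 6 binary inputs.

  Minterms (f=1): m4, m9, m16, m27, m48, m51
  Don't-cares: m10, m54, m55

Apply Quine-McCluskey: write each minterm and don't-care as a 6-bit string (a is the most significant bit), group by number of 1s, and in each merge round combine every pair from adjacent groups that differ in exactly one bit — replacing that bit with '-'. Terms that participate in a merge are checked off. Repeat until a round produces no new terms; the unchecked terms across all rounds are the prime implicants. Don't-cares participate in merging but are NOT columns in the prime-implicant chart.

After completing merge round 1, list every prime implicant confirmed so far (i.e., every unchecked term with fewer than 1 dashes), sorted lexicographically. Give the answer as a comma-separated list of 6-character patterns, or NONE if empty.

Round 0: 000100 001001 001010 010000✓ 011011 110000✓ 110011✓ 110110✓ 110111✓
Round 1: -10000 110-11 11011-
PIs = {-10000, 000100, 001001, 001010, 011011, 110-11, 11011-}

000100, 001001, 001010, 011011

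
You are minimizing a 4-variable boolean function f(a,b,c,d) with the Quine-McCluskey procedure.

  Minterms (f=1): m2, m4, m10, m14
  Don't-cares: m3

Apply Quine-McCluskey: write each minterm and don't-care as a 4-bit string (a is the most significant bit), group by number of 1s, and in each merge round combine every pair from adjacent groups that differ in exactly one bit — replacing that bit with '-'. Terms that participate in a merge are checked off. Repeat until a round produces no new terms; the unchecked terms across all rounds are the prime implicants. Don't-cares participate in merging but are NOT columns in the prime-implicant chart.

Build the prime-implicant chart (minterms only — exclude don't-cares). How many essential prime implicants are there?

size-2^0 implicants → 0010(✓)  0011(✓)  0100  1010(✓)  1110(✓)
size-2^1 implicants → -010  001-  1-10
Unchecked terms (primes): -010, 001-, 0100, 1-10
Minterm coverage:
  m2 ⊆ -010,001-
  m4 ⊆ 0100 [E]
  m10 ⊆ -010,1-10
  m14 ⊆ 1-10 [E]
E = {0100, 1-10}

2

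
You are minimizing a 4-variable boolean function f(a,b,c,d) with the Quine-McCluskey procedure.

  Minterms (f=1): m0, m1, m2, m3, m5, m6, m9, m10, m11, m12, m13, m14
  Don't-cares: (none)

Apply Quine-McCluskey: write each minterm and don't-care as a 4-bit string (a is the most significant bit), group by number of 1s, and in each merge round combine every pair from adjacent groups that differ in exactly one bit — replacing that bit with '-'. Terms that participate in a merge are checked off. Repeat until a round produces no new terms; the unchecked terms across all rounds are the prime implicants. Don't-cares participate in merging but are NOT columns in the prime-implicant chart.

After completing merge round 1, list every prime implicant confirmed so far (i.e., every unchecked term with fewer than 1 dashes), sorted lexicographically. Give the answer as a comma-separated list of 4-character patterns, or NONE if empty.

[col 0] 0000*, 0001*, 0010*, 0011*, 0101*, 0110*, 1001*, 1010*, 1011*, 1100*, 1101*, 1110*
[col 1] -001*, -010*, -011*, -101*, -110*, 0-01*, 0-10*, 00-0*, 00-1*, 000-*, 001-*, 1-01*, 1-10*, 10-1*, 101-*, 11-0, 110-
[col 2] --01, --10, -0-1, -01-, 00--
Prime implicants: --01, --10, -0-1, -01-, 00--, 11-0, 110-

NONE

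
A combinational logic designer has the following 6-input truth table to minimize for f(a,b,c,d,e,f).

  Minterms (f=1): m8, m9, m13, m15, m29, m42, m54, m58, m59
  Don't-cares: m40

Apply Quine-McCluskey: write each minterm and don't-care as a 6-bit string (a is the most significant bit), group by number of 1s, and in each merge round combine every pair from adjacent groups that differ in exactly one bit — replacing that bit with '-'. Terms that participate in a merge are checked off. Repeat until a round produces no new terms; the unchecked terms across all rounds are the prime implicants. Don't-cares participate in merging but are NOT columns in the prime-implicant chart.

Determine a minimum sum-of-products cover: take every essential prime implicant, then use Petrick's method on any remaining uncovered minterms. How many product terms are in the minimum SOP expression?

6

size-2^0 implicants → 001000(✓)  001001(✓)  001101(✓)  001111(✓)  011101(✓)  101000(✓)  101010(✓)  110110  111010(✓)  111011(✓)
size-2^1 implicants → -01000  0-1101  001-01  00100-  0011-1  1-1010  1010-0  11101-
Unchecked terms (primes): -01000, 0-1101, 001-01, 00100-, 0011-1, 1-1010, 1010-0, 110110, 11101-
Minterm coverage:
  m8 ⊆ -01000,00100-
  m9 ⊆ 001-01,00100-
  m13 ⊆ 0-1101,001-01,0011-1
  m15 ⊆ 0011-1 [E]
  m29 ⊆ 0-1101 [E]
  m42 ⊆ 1-1010,1010-0
  m54 ⊆ 110110 [E]
  m58 ⊆ 1-1010,11101-
  m59 ⊆ 11101- [E]
E = {0-1101, 0011-1, 110110, 11101-}
Petrick residual → 00100-, 1-1010
Cover = a'cde'f + a'b'cd'e' + a'b'cdf + acd'ef' + abc'def' + abcd'e  |cover|=6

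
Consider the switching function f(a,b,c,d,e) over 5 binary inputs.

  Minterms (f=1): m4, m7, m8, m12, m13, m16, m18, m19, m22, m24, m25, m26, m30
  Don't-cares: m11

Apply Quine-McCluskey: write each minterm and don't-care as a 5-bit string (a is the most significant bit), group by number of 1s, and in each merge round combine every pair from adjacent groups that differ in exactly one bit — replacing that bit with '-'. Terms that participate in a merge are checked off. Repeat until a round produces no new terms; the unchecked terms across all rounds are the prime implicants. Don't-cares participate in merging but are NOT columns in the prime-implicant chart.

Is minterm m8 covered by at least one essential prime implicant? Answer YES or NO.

NO

size-2^0 implicants → 00100(✓)  00111  01000(✓)  01011  01100(✓)  01101(✓)  10000(✓)  10010(✓)  10011(✓)  10110(✓)  11000(✓)  11001(✓)  11010(✓)  11110(✓)
size-2^1 implicants → -1000  0-100  01-00  0110-  1-000(✓)  1-010(✓)  1-110(✓)  10-10(✓)  100-0(✓)  1001-  11-10(✓)  110-0(✓)  1100-
size-2^2 implicants → 1--10  1-0-0
Unchecked terms (primes): -1000, 0-100, 00111, 01-00, 01011, 0110-, 1--10, 1-0-0, 1001-, 1100-
Minterm coverage:
  m4 ⊆ 0-100 [E]
  m7 ⊆ 00111 [E]
  m8 ⊆ -1000,01-00
  m12 ⊆ 0-100,01-00,0110-
  m13 ⊆ 0110- [E]
  m16 ⊆ 1-0-0 [E]
  m18 ⊆ 1--10,1-0-0,1001-
  m19 ⊆ 1001- [E]
  m22 ⊆ 1--10 [E]
  m24 ⊆ -1000,1-0-0,1100-
  m25 ⊆ 1100- [E]
  m26 ⊆ 1--10,1-0-0
  m30 ⊆ 1--10 [E]
E = {0-100, 00111, 0110-, 1--10, 1-0-0, 1001-, 1100-}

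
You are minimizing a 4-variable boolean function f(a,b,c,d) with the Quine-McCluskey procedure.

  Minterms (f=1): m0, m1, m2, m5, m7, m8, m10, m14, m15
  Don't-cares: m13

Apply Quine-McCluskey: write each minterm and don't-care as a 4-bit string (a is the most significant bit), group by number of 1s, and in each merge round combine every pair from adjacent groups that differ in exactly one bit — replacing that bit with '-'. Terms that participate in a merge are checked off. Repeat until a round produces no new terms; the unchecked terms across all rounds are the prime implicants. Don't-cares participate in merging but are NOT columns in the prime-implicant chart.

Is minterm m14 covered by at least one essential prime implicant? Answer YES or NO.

NO

Round 0: 0000✓ 0001✓ 0010✓ 0101✓ 0111✓ 1000✓ 1010✓ 1101✓ 1110✓ 1111✓
Round 1: -000✓ -010✓ -101✓ -111✓ 0-01 00-0✓ 000- 01-1✓ 1-10 10-0✓ 11-1✓ 111-
Round 2: -0-0 -1-1
PIs = {-0-0, -1-1, 0-01, 000-, 1-10, 111-}
Coverage chart:
  m0: -0-0,000-
  m1: 0-01,000-
  m2: -0-0 ←essential
  m5: -1-1,0-01
  m7: -1-1 ←essential
  m8: -0-0 ←essential
  m10: -0-0,1-10
  m14: 1-10,111-
  m15: -1-1,111-
Essential: -0-0, -1-1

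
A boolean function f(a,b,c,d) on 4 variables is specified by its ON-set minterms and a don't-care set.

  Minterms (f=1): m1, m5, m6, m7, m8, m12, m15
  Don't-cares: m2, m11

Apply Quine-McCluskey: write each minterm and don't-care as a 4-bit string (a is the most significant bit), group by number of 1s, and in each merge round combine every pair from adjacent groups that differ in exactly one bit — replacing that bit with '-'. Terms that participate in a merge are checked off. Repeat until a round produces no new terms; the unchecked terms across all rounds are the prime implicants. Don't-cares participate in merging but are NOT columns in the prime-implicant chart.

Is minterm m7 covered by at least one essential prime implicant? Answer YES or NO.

[col 0] 0001*, 0010*, 0101*, 0110*, 0111*, 1000*, 1011*, 1100*, 1111*
[col 1] -111, 0-01, 0-10, 01-1, 011-, 1-00, 1-11
Prime implicants: -111, 0-01, 0-10, 01-1, 011-, 1-00, 1-11
PI chart (minterm → PIs covering it):
  1 | 0-01  (sole → essential)
  5 | 0-01,01-1
  6 | 0-10,011-
  7 | -111,01-1,011-
  8 | 1-00  (sole → essential)
  12 | 1-00  (sole → essential)
  15 | -111,1-11
Essential prime implicants: 0-01, 1-00

NO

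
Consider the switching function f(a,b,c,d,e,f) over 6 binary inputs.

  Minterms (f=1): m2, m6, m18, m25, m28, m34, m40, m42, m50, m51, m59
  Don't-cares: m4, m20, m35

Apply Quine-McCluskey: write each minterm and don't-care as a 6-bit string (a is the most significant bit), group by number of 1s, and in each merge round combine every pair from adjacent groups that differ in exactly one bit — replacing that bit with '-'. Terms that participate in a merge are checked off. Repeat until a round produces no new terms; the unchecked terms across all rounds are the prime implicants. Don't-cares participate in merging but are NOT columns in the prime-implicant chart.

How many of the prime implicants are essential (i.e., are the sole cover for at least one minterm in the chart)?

[col 0] 000010*, 000100*, 000110*, 010010*, 010100*, 011001, 011100*, 100010*, 100011*, 101000*, 101010*, 110010*, 110011*, 111011*
[col 1] -00010*, -10010*, 0-0010*, 0-0100, 000-10, 0001-0, 01-100, 1-0010*, 1-0011*, 10-010, 10001-*, 1010-0, 11-011, 11001-*
[col 2] --0010, 1-001-
Prime implicants: --0010, 0-0100, 000-10, 0001-0, 01-100, 011001, 1-001-, 10-010, 1010-0, 11-011
PI chart (minterm → PIs covering it):
  2 | --0010,000-10
  6 | 000-10,0001-0
  18 | --0010  (sole → essential)
  25 | 011001  (sole → essential)
  28 | 01-100  (sole → essential)
  34 | --0010,1-001-,10-010
  40 | 1010-0  (sole → essential)
  42 | 10-010,1010-0
  50 | --0010,1-001-
  51 | 1-001-,11-011
  59 | 11-011  (sole → essential)
Essential prime implicants: --0010, 01-100, 011001, 1010-0, 11-011

5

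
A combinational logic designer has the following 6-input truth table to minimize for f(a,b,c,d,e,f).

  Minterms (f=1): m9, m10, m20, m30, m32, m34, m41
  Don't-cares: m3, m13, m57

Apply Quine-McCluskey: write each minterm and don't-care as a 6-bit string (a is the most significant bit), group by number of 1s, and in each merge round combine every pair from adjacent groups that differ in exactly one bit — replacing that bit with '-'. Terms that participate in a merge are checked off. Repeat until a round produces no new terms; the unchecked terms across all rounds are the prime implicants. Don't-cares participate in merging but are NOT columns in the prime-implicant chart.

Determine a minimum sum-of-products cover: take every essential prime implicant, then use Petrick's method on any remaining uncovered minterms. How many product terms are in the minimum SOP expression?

[col 0] 000011, 001001*, 001010, 001101*, 010100, 011110, 100000*, 100010*, 101001*, 111001*
[col 1] -01001, 001-01, 1-1001, 1000-0
Prime implicants: -01001, 000011, 001-01, 001010, 010100, 011110, 1-1001, 1000-0
PI chart (minterm → PIs covering it):
  9 | -01001,001-01
  10 | 001010  (sole → essential)
  20 | 010100  (sole → essential)
  30 | 011110  (sole → essential)
  32 | 1000-0  (sole → essential)
  34 | 1000-0  (sole → essential)
  41 | -01001,1-1001
Essential prime implicants: 001010, 010100, 011110, 1000-0
Petrick residual → -01001
Minimum SOP uses 5 PIs: b'cd'e'f + a'b'cd'ef' + a'bc'de'f' + a'bcdef' + ab'c'd'f'

5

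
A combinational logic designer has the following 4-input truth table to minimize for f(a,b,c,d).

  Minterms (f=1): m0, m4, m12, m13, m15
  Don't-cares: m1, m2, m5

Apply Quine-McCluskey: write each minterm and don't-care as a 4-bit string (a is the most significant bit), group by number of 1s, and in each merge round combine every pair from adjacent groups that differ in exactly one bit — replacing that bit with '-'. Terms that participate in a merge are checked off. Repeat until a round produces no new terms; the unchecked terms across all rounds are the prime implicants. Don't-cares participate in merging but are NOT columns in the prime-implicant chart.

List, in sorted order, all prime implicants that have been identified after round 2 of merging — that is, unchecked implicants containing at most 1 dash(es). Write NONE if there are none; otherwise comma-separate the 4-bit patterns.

size-2^0 implicants → 0000(✓)  0001(✓)  0010(✓)  0100(✓)  0101(✓)  1100(✓)  1101(✓)  1111(✓)
size-2^1 implicants → -100(✓)  -101(✓)  0-00(✓)  0-01(✓)  00-0  000-(✓)  010-(✓)  11-1  110-(✓)
size-2^2 implicants → -10-  0-0-
Unchecked terms (primes): -10-, 0-0-, 00-0, 11-1

00-0, 11-1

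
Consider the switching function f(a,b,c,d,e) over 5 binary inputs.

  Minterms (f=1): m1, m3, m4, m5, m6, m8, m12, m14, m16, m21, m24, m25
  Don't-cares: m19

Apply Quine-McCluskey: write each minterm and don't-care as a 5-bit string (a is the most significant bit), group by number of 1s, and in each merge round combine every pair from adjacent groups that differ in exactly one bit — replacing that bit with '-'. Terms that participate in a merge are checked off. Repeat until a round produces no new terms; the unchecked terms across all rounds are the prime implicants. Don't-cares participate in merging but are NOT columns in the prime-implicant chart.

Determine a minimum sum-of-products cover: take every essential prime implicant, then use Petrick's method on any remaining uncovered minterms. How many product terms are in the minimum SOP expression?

6

[col 0] 00001*, 00011*, 00100*, 00101*, 00110*, 01000*, 01100*, 01110*, 10000*, 10011*, 10101*, 11000*, 11001*
[col 1] -0011, -0101, -1000, 0-100*, 0-110*, 00-01, 000-1, 001-0*, 0010-, 01-00, 011-0*, 1-000, 1100-
[col 2] 0-1-0
Prime implicants: -0011, -0101, -1000, 0-1-0, 00-01, 000-1, 0010-, 01-00, 1-000, 1100-
PI chart (minterm → PIs covering it):
  1 | 00-01,000-1
  3 | -0011,000-1
  4 | 0-1-0,0010-
  5 | -0101,00-01,0010-
  6 | 0-1-0  (sole → essential)
  8 | -1000,01-00
  12 | 0-1-0,01-00
  14 | 0-1-0  (sole → essential)
  16 | 1-000  (sole → essential)
  21 | -0101  (sole → essential)
  24 | -1000,1-000,1100-
  25 | 1100-  (sole → essential)
Essential prime implicants: -0101, 0-1-0, 1-000, 1100-
Petrick residual → -1000, 000-1
Minimum SOP uses 6 PIs: b'cd'e + bc'd'e' + a'ce' + a'b'c'e + ac'd'e' + abc'd'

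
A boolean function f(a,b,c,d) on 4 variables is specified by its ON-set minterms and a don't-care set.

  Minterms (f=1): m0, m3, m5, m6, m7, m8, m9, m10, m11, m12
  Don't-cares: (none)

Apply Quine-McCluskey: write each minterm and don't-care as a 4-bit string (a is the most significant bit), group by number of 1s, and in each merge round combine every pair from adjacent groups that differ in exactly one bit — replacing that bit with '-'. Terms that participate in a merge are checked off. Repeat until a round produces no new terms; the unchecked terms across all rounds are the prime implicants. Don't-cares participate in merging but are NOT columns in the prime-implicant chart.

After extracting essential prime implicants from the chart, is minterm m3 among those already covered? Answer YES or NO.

[col 0] 0000*, 0011*, 0101*, 0110*, 0111*, 1000*, 1001*, 1010*, 1011*, 1100*
[col 1] -000, -011, 0-11, 01-1, 011-, 1-00, 10-0*, 10-1*, 100-*, 101-*
[col 2] 10--
Prime implicants: -000, -011, 0-11, 01-1, 011-, 1-00, 10--
PI chart (minterm → PIs covering it):
  0 | -000  (sole → essential)
  3 | -011,0-11
  5 | 01-1  (sole → essential)
  6 | 011-  (sole → essential)
  7 | 0-11,01-1,011-
  8 | -000,1-00,10--
  9 | 10--  (sole → essential)
  10 | 10--  (sole → essential)
  11 | -011,10--
  12 | 1-00  (sole → essential)
Essential prime implicants: -000, 01-1, 011-, 1-00, 10--

NO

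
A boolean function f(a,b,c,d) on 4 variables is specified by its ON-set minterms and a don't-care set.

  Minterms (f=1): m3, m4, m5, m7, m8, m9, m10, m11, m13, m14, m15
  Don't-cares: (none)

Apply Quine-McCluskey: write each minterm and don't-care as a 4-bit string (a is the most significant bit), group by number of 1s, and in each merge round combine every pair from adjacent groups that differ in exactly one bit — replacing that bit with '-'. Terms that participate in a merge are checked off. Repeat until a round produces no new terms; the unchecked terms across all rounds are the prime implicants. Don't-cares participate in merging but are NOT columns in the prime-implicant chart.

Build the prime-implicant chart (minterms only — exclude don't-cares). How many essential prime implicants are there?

4

[col 0] 0011*, 0100*, 0101*, 0111*, 1000*, 1001*, 1010*, 1011*, 1101*, 1110*, 1111*
[col 1] -011*, -101*, -111*, 0-11*, 01-1*, 010-, 1-01*, 1-10*, 1-11*, 10-0*, 10-1*, 100-*, 101-*, 11-1*, 111-*
[col 2] --11, -1-1, 1--1, 1-1-, 10--
Prime implicants: --11, -1-1, 010-, 1--1, 1-1-, 10--
PI chart (minterm → PIs covering it):
  3 | --11  (sole → essential)
  4 | 010-  (sole → essential)
  5 | -1-1,010-
  7 | --11,-1-1
  8 | 10--  (sole → essential)
  9 | 1--1,10--
  10 | 1-1-,10--
  11 | --11,1--1,1-1-,10--
  13 | -1-1,1--1
  14 | 1-1-  (sole → essential)
  15 | --11,-1-1,1--1,1-1-
Essential prime implicants: --11, 010-, 1-1-, 10--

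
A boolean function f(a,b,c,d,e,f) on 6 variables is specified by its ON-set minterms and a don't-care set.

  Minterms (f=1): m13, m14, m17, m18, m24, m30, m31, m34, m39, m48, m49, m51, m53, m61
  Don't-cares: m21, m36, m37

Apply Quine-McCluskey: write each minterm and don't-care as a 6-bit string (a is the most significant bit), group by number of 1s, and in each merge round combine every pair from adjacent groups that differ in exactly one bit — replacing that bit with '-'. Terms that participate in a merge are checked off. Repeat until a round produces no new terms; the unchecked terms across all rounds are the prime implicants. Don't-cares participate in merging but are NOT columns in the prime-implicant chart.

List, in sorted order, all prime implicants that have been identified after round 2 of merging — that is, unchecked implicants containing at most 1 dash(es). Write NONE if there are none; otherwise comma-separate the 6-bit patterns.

[col 0] 001101, 001110*, 010001*, 010010, 010101*, 011000, 011110*, 011111*, 100010, 100100*, 100101*, 100111*, 110000*, 110001*, 110011*, 110101*, 111101*
[col 1] -10001*, -10101*, 0-1110, 010-01*, 01111-, 1-0101, 1001-1, 10010-, 11-101, 110-01*, 1100-1, 11000-
[col 2] -10-01
Prime implicants: -10-01, 0-1110, 001101, 010010, 011000, 01111-, 1-0101, 100010, 1001-1, 10010-, 11-101, 1100-1, 11000-

0-1110, 001101, 010010, 011000, 01111-, 1-0101, 100010, 1001-1, 10010-, 11-101, 1100-1, 11000-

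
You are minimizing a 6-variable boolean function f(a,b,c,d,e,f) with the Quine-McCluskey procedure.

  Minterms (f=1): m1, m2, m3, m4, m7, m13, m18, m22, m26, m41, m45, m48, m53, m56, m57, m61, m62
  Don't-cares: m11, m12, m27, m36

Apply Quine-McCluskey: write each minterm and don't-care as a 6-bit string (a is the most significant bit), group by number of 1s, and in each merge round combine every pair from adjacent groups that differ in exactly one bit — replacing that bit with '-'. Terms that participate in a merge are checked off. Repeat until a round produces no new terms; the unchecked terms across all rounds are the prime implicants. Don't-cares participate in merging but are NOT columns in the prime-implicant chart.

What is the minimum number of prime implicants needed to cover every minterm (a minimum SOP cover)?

11

Round 0: 000001✓ 000010✓ 000011✓ 000100✓ 000111✓ 001011✓ 001100✓ 001101✓ 010010✓ 010110✓ 011010✓ 011011✓ 100100✓ 101001✓ 101101✓ 110000✓ 110101✓ 111000✓ 111001✓ 111101✓ 111110
Round 1: -00100 -01101 0-0010 0-1011 00-011 00-100 000-11 0000-1 00001- 00110- 01-010 010-10 01101- 1-1001✓ 1-1101✓ 101-01✓ 11-000 11-101 111-01✓ 11100-
Round 2: 1-1-01
PIs = {-00100, -01101, 0-0010, 0-1011, 00-011, 00-100, 000-11, 0000-1, 00001-, 00110-, 01-010, 010-10, 01101-, 1-1-01, 11-000, 11-101, 11100-, 111110}
Coverage chart:
  m1: 0000-1 ←essential
  m2: 0-0010,00001-
  m3: 00-011,000-11,0000-1,00001-
  m4: -00100,00-100
  m7: 000-11 ←essential
  m13: -01101,00110-
  m18: 0-0010,01-010,010-10
  m22: 010-10 ←essential
  m26: 01-010,01101-
  m41: 1-1-01 ←essential
  m45: -01101,1-1-01
  m48: 11-000 ←essential
  m53: 11-101 ←essential
  m56: 11-000,11100-
  m57: 1-1-01,11100-
  m61: 1-1-01,11-101
  m62: 111110 ←essential
Essential: 000-11, 0000-1, 010-10, 1-1-01, 11-000, 11-101, 111110
Petrick residual → -00100, -01101, 0-0010, 01-010
Min cover (11 terms): b'c'de'f' + b'cde'f + a'c'd'ef' + a'b'c'ef + a'b'c'd'f + a'bd'ef' + a'bc'ef' + ace'f + abd'e'f' + abde'f + abcdef'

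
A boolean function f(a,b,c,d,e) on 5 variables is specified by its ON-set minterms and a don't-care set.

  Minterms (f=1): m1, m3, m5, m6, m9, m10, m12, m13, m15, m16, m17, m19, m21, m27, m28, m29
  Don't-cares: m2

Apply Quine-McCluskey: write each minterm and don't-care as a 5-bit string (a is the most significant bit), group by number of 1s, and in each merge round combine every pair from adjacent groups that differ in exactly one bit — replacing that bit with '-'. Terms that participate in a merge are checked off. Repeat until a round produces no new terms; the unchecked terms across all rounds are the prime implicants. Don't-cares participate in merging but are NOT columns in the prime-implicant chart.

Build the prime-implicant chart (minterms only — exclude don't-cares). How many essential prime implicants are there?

7

size-2^0 implicants → 00001(✓)  00010(✓)  00011(✓)  00101(✓)  00110(✓)  01001(✓)  01010(✓)  01100(✓)  01101(✓)  01111(✓)  10000(✓)  10001(✓)  10011(✓)  10101(✓)  11011(✓)  11100(✓)  11101(✓)
size-2^1 implicants → -0001(✓)  -0011(✓)  -0101(✓)  -1100(✓)  -1101(✓)  0-001(✓)  0-010  0-101(✓)  00-01(✓)  00-10  000-1(✓)  0001-  01-01(✓)  011-1  0110-(✓)  1-011  1-101(✓)  10-01(✓)  100-1(✓)  1000-  1110-(✓)
size-2^2 implicants → --101  -0-01  -00-1  -110-  0--01
Unchecked terms (primes): --101, -0-01, -00-1, -110-, 0--01, 0-010, 00-10, 0001-, 011-1, 1-011, 1000-
Minterm coverage:
  m1 ⊆ -0-01,-00-1,0--01
  m3 ⊆ -00-1,0001-
  m5 ⊆ --101,-0-01,0--01
  m6 ⊆ 00-10 [E]
  m9 ⊆ 0--01 [E]
  m10 ⊆ 0-010 [E]
  m12 ⊆ -110- [E]
  m13 ⊆ --101,-110-,0--01,011-1
  m15 ⊆ 011-1 [E]
  m16 ⊆ 1000- [E]
  m17 ⊆ -0-01,-00-1,1000-
  m19 ⊆ -00-1,1-011
  m21 ⊆ --101,-0-01
  m27 ⊆ 1-011 [E]
  m28 ⊆ -110- [E]
  m29 ⊆ --101,-110-
E = {-110-, 0--01, 0-010, 00-10, 011-1, 1-011, 1000-}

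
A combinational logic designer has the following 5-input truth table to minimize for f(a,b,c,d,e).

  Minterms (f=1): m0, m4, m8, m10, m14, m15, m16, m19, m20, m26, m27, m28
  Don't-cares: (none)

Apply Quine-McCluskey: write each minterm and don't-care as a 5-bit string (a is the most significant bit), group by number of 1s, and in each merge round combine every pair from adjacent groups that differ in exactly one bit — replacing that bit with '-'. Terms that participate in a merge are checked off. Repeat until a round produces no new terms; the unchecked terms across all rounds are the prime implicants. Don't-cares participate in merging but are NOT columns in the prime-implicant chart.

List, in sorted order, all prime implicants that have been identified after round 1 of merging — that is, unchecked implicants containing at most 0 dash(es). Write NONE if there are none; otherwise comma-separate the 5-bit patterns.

size-2^0 implicants → 00000(✓)  00100(✓)  01000(✓)  01010(✓)  01110(✓)  01111(✓)  10000(✓)  10011(✓)  10100(✓)  11010(✓)  11011(✓)  11100(✓)
size-2^1 implicants → -0000(✓)  -0100(✓)  -1010  0-000  00-00(✓)  01-10  010-0  0111-  1-011  1-100  10-00(✓)  1101-
size-2^2 implicants → -0-00
Unchecked terms (primes): -0-00, -1010, 0-000, 01-10, 010-0, 0111-, 1-011, 1-100, 1101-

NONE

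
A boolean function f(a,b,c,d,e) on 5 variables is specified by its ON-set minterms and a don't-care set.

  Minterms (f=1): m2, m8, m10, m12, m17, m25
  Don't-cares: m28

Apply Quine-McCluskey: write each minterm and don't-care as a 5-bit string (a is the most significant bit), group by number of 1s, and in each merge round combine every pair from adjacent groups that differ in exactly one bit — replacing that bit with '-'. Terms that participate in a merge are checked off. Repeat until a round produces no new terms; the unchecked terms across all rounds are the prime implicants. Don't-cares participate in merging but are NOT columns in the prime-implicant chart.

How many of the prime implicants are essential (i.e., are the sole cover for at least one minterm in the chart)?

2

Round 0: 00010✓ 01000✓ 01010✓ 01100✓ 10001✓ 11001✓ 11100✓
Round 1: -1100 0-010 01-00 010-0 1-001
PIs = {-1100, 0-010, 01-00, 010-0, 1-001}
Coverage chart:
  m2: 0-010 ←essential
  m8: 01-00,010-0
  m10: 0-010,010-0
  m12: -1100,01-00
  m17: 1-001 ←essential
  m25: 1-001 ←essential
Essential: 0-010, 1-001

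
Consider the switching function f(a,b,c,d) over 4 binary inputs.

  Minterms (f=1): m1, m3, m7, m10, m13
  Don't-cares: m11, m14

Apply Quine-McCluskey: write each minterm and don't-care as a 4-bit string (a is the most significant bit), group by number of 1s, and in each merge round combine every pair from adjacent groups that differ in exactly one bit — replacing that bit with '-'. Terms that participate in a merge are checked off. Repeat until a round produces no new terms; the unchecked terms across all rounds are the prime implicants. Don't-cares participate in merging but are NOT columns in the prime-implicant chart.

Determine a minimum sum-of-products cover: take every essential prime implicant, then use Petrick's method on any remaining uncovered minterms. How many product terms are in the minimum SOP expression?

Round 0: 0001✓ 0011✓ 0111✓ 1010✓ 1011✓ 1101 1110✓
Round 1: -011 0-11 00-1 1-10 101-
PIs = {-011, 0-11, 00-1, 1-10, 101-, 1101}
Coverage chart:
  m1: 00-1 ←essential
  m3: -011,0-11,00-1
  m7: 0-11 ←essential
  m10: 1-10,101-
  m13: 1101 ←essential
Essential: 0-11, 00-1, 1101
Petrick residual → 1-10
Min cover (4 terms): a'cd + a'b'd + acd' + abc'd

4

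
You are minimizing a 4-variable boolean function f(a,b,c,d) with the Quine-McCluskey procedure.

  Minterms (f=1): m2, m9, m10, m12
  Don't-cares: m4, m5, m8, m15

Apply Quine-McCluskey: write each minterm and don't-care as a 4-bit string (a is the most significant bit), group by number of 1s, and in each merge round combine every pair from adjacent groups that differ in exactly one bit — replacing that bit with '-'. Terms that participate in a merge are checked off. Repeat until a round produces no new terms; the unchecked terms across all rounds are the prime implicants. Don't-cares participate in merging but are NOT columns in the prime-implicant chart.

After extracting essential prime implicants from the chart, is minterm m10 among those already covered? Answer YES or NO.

size-2^0 implicants → 0010(✓)  0100(✓)  0101(✓)  1000(✓)  1001(✓)  1010(✓)  1100(✓)  1111
size-2^1 implicants → -010  -100  010-  1-00  10-0  100-
Unchecked terms (primes): -010, -100, 010-, 1-00, 10-0, 100-, 1111
Minterm coverage:
  m2 ⊆ -010 [E]
  m9 ⊆ 100- [E]
  m10 ⊆ -010,10-0
  m12 ⊆ -100,1-00
E = {-010, 100-}

YES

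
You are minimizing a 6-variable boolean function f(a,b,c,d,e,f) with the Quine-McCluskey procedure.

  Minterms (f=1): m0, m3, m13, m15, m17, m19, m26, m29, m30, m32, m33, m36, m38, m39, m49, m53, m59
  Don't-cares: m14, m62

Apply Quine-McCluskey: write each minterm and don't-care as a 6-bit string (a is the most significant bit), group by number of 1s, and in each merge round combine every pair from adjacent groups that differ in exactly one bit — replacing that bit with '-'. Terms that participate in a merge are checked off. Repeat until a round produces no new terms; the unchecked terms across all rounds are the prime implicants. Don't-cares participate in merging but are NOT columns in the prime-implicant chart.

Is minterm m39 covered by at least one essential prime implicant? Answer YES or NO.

YES

[col 0] 000000*, 000011*, 001101*, 001110*, 001111*, 010001*, 010011*, 011010*, 011101*, 011110*, 100000*, 100001*, 100100*, 100110*, 100111*, 110001*, 110101*, 111011, 111110*
[col 1] -00000, -10001, -11110, 0-0011, 0-1101, 0-1110, 0011-1, 00111-, 0100-1, 011-10, 1-0001, 100-00, 10000-, 1001-0, 10011-, 110-01
Prime implicants: -00000, -10001, -11110, 0-0011, 0-1101, 0-1110, 0011-1, 00111-, 0100-1, 011-10, 1-0001, 100-00, 10000-, 1001-0, 10011-, 110-01, 111011
PI chart (minterm → PIs covering it):
  0 | -00000  (sole → essential)
  3 | 0-0011  (sole → essential)
  13 | 0-1101,0011-1
  15 | 0011-1,00111-
  17 | -10001,0100-1
  19 | 0-0011,0100-1
  26 | 011-10  (sole → essential)
  29 | 0-1101  (sole → essential)
  30 | -11110,0-1110,011-10
  32 | -00000,100-00,10000-
  33 | 1-0001,10000-
  36 | 100-00,1001-0
  38 | 1001-0,10011-
  39 | 10011-  (sole → essential)
  49 | -10001,1-0001,110-01
  53 | 110-01  (sole → essential)
  59 | 111011  (sole → essential)
Essential prime implicants: -00000, 0-0011, 0-1101, 011-10, 10011-, 110-01, 111011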